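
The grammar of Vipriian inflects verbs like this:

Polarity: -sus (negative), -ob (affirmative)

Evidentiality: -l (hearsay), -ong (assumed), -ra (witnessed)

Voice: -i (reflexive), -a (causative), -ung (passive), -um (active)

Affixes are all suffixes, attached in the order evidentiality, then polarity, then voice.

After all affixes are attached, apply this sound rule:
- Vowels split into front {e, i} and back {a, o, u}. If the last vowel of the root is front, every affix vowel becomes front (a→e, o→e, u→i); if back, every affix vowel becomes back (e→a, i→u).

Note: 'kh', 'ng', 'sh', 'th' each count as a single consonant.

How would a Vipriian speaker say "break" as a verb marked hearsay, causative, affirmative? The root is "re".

relebe

Attach evidentiality hearsay -l → rel.
Attach polarity affirmative -ob → relob.
Attach voice causative -a → reloba.
Apply vowel harmony: reloba → relebe.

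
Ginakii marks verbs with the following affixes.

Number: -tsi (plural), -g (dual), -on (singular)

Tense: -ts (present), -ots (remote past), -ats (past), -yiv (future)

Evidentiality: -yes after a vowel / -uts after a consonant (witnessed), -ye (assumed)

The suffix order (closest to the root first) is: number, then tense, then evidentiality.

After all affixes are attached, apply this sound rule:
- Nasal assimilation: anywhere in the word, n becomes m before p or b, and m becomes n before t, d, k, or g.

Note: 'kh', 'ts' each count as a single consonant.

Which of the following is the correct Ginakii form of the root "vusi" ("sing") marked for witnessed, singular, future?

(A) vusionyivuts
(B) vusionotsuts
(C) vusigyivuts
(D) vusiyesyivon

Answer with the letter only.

Attach number singular -on → vusion.
Attach tense future -yiv → vusionyiv.
Attach evidentiality witnessed -uts (after consonant 'v') → vusionyivuts.
Nasal assimilation: no change.
So the correct form is vusionyivuts, option (A).
(B) vusionotsuts is wrong: it uses remote past instead of future for tense.
(C) vusigyivuts is wrong: it uses dual instead of singular for number.
(D) vusiyesyivon is wrong: it has the affixes in the wrong order.

A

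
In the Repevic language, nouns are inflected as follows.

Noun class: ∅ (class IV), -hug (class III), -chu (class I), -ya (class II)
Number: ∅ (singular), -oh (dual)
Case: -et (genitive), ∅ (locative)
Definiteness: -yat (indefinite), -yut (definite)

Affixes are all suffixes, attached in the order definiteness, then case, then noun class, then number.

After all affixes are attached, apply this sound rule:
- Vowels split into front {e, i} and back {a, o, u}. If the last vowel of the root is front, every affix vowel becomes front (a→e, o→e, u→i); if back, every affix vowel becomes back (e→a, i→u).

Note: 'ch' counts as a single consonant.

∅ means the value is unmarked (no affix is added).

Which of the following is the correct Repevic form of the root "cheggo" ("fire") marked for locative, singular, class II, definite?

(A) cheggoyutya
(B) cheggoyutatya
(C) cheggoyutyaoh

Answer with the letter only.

A

Attach definiteness definite -yut → cheggoyut.
case = locative: zero marking, form stays cheggoyut.
Attach noun class class II -ya → cheggoyutya.
number = singular: zero marking, form stays cheggoyutya.
Vowel harmony: no change.
So the correct form is cheggoyutya, option (A).
(C) cheggoyutyaoh is wrong: it uses dual instead of singular for number.
(B) cheggoyutatya is wrong: it uses genitive instead of locative for case.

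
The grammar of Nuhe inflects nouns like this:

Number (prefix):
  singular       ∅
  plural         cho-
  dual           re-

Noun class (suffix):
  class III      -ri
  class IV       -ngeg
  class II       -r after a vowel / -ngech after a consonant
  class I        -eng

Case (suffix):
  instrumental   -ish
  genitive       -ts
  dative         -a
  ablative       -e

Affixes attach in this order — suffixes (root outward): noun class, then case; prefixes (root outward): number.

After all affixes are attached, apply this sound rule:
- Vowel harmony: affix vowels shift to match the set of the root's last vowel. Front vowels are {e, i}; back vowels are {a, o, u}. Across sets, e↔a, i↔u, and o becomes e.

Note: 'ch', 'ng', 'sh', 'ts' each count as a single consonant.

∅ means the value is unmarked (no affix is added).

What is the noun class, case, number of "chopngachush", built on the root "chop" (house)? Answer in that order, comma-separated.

class II, instrumental, singular

Segment: chop-ngech-ish.
noun class: -r/ngech → class II.
case: -ish → instrumental.
number: ∅ → singular.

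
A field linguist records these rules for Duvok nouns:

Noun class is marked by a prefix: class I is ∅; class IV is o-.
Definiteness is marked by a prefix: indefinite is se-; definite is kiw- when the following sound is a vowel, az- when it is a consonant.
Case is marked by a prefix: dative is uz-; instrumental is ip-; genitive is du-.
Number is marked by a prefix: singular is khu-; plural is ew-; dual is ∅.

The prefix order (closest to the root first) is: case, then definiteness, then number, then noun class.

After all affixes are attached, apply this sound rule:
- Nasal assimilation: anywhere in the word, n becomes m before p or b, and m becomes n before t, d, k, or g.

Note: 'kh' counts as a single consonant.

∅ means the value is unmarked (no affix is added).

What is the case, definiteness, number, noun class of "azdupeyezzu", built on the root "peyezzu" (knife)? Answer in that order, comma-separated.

Segment: az-du-peyezzu.
case: du- → genitive.
definiteness: kiw/az- → definite.
number: ∅ → dual.
noun class: ∅ → class I.

genitive, definite, dual, class I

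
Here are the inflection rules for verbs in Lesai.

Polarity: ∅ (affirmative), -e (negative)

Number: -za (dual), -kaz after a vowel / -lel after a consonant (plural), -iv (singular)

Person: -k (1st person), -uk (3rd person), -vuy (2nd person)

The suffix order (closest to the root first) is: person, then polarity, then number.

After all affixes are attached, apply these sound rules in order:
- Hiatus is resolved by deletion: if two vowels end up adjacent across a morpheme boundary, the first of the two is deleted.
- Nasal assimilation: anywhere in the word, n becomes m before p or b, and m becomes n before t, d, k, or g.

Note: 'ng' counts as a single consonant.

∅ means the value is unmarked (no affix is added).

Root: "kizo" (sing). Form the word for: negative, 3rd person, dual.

Attach person 3rd person -uk → kizouk.
Attach polarity negative -e → kizouke.
Attach number dual -za → kizoukeza.
Apply vowel deletion: kizoukeza → kizukeza.
Nasal assimilation: no change.

kizukeza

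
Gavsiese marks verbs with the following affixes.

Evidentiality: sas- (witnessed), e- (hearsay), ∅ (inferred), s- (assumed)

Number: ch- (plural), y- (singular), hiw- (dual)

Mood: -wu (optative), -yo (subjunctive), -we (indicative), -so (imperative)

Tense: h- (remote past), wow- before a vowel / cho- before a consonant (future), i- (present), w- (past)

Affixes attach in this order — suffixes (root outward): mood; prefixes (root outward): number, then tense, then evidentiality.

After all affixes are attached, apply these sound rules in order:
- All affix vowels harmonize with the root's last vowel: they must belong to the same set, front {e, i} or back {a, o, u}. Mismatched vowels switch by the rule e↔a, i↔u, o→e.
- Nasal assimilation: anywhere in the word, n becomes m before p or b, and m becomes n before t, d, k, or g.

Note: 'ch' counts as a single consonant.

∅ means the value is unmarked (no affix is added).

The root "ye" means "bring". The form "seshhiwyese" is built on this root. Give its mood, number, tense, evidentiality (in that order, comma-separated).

imperative, dual, remote past, witnessed

Segment: sas-h-hiw-ye-so.
mood: -so → imperative.
number: hiw- → dual.
tense: h- → remote past.
evidentiality: sas- → witnessed.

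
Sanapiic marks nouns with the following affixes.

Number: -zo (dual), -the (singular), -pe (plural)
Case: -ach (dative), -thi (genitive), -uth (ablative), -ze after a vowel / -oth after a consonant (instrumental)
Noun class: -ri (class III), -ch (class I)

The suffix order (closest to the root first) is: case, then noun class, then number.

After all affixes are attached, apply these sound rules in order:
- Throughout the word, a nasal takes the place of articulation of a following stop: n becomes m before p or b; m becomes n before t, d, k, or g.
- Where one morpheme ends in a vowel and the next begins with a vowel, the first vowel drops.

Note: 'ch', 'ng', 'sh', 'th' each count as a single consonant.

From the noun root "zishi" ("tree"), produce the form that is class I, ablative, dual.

zishuthchzo

Attach case ablative -uth → zishiuth.
Attach noun class class I -ch → zishiuthch.
Attach number dual -zo → zishiuthchzo.
Nasal assimilation: no change.
Apply vowel deletion: zishiuthchzo → zishuthchzo.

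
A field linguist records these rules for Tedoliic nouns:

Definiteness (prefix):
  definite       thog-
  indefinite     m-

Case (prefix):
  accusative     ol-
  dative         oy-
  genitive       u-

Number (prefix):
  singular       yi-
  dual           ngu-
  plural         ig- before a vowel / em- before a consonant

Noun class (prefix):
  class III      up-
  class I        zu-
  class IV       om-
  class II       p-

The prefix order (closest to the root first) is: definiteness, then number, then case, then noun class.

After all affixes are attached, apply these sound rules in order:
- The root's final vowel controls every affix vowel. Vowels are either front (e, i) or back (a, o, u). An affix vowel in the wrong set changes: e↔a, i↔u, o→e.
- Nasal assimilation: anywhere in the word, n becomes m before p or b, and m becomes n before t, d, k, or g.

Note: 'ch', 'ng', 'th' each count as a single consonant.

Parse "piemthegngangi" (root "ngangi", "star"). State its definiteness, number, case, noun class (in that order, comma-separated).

definite, plural, genitive, class II

Segment: p-u-em-thog-ngangi.
definiteness: thog- → definite.
number: ig/em- → plural.
case: u- → genitive.
noun class: p- → class II.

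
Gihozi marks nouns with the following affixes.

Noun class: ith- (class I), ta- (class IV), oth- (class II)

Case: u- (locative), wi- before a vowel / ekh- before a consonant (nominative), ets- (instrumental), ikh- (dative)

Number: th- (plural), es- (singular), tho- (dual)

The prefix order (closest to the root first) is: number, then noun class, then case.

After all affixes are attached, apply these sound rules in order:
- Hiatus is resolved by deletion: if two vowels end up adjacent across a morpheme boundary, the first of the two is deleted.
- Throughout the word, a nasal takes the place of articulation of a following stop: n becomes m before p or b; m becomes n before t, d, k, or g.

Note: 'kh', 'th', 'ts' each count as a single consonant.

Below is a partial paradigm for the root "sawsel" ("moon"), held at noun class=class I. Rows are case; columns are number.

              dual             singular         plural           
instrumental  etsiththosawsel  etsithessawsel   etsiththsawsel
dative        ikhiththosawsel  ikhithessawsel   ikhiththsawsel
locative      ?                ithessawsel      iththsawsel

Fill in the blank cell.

Attach number dual tho- → thosawsel.
Attach noun class class I ith- → iththosawsel.
Attach case locative u- → uiththosawsel.
Apply vowel deletion: uiththosawsel → iththosawsel.
Nasal assimilation: no change.

iththosawsel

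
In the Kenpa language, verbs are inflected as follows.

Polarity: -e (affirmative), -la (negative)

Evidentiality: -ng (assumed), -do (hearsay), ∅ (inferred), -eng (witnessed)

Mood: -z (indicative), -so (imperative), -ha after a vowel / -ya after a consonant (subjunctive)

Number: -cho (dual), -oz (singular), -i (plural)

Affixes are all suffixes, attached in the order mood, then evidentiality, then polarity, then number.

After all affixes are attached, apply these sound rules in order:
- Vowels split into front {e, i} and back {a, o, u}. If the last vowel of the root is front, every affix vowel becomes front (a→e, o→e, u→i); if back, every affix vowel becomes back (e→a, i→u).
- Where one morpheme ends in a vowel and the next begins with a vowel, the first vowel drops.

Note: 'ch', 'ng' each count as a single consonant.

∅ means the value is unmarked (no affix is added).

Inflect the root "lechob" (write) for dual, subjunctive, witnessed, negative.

Attach mood subjunctive -ya (after consonant 'b') → lechobya.
Attach evidentiality witnessed -eng → lechobyaeng.
Attach polarity negative -la → lechobyaengla.
Attach number dual -cho → lechobyaenglacho.
Apply vowel harmony: lechobyaenglacho → lechobyaanglacho.
Apply vowel deletion: lechobyaanglacho → lechobyanglacho.

lechobyanglacho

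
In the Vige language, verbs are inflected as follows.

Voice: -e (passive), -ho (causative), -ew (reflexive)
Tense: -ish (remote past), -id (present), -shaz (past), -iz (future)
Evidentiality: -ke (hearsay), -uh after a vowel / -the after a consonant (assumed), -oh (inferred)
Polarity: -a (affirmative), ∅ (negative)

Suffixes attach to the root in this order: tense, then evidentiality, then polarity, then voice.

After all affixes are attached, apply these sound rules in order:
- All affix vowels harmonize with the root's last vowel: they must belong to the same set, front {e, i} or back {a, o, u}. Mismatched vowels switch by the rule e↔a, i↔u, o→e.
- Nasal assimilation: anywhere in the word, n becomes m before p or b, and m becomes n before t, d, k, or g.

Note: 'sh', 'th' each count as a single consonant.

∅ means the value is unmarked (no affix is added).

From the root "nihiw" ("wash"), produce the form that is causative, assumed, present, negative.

Attach tense present -id → nihiwid.
Attach evidentiality assumed -the (after consonant 'd') → nihiwidthe.
polarity = negative: zero marking, form stays nihiwidthe.
Attach voice causative -ho → nihiwidtheho.
Apply vowel harmony: nihiwidtheho → nihiwidthehe.
Nasal assimilation: no change.

nihiwidthehe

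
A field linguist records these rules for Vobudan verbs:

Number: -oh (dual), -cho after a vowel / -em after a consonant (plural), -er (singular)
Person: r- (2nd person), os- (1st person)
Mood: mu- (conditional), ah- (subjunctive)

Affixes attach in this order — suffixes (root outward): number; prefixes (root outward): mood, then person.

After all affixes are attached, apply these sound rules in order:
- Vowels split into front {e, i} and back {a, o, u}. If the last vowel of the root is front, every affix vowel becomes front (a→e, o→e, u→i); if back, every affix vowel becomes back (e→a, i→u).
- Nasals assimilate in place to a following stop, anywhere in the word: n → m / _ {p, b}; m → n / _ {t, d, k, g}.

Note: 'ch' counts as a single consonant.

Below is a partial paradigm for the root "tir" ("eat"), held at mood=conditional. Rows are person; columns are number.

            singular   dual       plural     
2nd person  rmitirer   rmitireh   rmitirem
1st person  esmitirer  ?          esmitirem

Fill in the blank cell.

Attach number dual -oh → tiroh.
Attach mood conditional mu- → mutiroh.
Attach person 1st person os- → osmutiroh.
Apply vowel harmony: osmutiroh → esmitireh.
Nasal assimilation: no change.

esmitireh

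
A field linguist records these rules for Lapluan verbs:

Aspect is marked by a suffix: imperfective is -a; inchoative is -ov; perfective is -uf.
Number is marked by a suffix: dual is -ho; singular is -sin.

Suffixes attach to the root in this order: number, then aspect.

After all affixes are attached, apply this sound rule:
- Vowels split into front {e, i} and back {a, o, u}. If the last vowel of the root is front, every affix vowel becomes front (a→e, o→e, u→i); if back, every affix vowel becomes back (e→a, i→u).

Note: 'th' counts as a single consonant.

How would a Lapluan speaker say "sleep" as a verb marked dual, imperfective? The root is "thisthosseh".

Attach number dual -ho → thisthossehho.
Attach aspect imperfective -a → thisthossehhoa.
Apply vowel harmony: thisthossehhoa → thisthossehhee.

thisthossehhee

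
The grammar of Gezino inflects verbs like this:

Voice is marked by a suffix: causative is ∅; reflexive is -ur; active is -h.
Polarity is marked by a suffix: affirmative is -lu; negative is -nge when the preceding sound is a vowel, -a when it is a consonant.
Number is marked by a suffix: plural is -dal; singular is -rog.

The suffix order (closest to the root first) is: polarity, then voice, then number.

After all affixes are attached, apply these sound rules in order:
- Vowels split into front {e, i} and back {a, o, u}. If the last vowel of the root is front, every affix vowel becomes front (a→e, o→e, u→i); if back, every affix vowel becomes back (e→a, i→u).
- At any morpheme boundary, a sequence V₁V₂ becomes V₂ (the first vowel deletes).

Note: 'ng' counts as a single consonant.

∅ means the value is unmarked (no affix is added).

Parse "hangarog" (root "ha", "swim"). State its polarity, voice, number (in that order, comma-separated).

negative, causative, singular

Segment: ha-nge-rog.
polarity: -nge/a → negative.
voice: ∅ → causative.
number: -rog → singular.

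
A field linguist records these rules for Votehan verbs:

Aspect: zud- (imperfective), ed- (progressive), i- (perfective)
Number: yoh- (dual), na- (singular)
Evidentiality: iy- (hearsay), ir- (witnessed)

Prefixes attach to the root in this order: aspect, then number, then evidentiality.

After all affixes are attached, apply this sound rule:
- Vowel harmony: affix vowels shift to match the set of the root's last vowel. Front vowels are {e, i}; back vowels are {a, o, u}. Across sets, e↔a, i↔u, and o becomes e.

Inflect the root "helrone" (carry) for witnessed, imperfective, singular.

irnezidhelrone

Attach aspect imperfective zud- → zudhelrone.
Attach number singular na- → nazudhelrone.
Attach evidentiality witnessed ir- → irnazudhelrone.
Apply vowel harmony: irnazudhelrone → irnezidhelrone.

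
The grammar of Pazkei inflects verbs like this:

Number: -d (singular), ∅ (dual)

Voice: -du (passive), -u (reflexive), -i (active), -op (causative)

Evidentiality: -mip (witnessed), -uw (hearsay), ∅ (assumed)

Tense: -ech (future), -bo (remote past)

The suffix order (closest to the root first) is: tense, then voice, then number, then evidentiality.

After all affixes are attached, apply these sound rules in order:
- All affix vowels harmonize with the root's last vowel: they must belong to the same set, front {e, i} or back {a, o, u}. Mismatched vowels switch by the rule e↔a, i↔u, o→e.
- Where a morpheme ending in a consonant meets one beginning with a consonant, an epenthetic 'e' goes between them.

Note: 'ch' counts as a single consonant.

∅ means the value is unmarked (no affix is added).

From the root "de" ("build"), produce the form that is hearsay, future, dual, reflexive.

Attach tense future -ech → deech.
Attach voice reflexive -u → deechu.
number = dual: zero marking, form stays deechu.
Attach evidentiality hearsay -uw → deechuuw.
Apply vowel harmony: deechuuw → deechiiw.
Epenthesis: no change.

deechiiw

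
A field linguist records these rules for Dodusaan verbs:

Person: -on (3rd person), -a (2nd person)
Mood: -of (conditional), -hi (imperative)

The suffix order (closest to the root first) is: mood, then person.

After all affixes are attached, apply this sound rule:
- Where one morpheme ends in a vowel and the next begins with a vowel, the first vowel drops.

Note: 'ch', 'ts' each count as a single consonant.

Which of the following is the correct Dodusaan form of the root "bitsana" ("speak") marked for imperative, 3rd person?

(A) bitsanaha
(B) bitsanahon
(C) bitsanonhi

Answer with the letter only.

B

Attach mood imperative -hi → bitsanahi.
Attach person 3rd person -on → bitsanahion.
Apply vowel deletion: bitsanahion → bitsanahon.
So the correct form is bitsanahon, option (B).
(C) bitsanonhi is wrong: it has the affixes in the wrong order.
(A) bitsanaha is wrong: it uses 2nd person instead of 3rd person for person.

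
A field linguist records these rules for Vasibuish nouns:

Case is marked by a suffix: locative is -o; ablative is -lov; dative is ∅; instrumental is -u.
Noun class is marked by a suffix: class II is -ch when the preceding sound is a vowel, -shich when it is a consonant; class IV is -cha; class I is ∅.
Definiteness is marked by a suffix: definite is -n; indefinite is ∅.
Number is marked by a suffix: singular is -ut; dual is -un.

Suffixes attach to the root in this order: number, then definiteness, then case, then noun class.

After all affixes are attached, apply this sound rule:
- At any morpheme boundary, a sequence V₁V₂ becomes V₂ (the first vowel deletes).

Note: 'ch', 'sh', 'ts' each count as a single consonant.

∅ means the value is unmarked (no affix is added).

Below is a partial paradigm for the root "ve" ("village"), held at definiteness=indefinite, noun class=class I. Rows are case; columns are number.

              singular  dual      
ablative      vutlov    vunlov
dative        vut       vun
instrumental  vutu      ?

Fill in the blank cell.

Attach number dual -un → veun.
definiteness = indefinite: zero marking, form stays veun.
Attach case instrumental -u → veunu.
noun class = class I: zero marking, form stays veunu.
Apply vowel deletion: veunu → vunu.

vunu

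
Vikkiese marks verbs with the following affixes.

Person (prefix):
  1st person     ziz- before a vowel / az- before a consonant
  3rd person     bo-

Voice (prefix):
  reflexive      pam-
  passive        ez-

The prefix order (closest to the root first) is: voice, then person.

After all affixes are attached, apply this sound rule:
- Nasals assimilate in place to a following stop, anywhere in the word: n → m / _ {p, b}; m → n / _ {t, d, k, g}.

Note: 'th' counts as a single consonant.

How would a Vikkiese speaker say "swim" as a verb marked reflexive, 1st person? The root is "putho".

azpamputho

Attach voice reflexive pam- → pamputho.
Attach person 1st person az- (before consonant 'p') → azpamputho.
Nasal assimilation: no change.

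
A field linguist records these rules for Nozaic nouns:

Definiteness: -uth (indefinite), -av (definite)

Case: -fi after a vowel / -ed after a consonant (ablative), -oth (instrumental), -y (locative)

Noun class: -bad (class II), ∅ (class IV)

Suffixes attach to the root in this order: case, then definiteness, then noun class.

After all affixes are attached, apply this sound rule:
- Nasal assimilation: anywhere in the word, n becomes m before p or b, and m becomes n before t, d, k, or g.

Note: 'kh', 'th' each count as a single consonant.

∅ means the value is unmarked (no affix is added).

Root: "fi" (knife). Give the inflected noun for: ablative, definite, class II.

Attach case ablative -fi (after vowel 'i') → fifi.
Attach definiteness definite -av → fifiav.
Attach noun class class II -bad → fifiavbad.
Nasal assimilation: no change.

fifiavbad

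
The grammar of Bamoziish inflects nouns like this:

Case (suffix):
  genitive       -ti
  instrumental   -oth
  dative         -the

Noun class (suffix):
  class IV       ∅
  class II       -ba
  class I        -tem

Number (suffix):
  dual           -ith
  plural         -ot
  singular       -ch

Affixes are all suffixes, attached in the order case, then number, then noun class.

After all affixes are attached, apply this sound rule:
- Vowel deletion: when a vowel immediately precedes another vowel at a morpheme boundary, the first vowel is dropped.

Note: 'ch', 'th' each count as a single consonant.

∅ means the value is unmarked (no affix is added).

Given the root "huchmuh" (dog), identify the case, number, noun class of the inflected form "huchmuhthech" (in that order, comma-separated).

dative, singular, class IV

Segment: huchmuh-the-ch.
case: -the → dative.
number: -ch → singular.
noun class: ∅ → class IV.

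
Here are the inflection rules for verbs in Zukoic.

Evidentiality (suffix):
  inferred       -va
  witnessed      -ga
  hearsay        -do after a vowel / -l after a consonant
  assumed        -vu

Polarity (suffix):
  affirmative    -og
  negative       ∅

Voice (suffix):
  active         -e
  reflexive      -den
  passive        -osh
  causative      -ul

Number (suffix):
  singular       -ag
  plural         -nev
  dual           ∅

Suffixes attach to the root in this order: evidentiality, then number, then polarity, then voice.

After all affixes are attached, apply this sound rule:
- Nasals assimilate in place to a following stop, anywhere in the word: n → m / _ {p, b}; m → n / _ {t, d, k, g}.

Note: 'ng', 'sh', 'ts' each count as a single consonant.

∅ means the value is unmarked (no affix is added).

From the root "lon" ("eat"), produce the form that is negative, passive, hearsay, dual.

Attach evidentiality hearsay -l (after consonant 'n') → lonl.
number = dual: zero marking, form stays lonl.
polarity = negative: zero marking, form stays lonl.
Attach voice passive -osh → lonlosh.
Nasal assimilation: no change.

lonlosh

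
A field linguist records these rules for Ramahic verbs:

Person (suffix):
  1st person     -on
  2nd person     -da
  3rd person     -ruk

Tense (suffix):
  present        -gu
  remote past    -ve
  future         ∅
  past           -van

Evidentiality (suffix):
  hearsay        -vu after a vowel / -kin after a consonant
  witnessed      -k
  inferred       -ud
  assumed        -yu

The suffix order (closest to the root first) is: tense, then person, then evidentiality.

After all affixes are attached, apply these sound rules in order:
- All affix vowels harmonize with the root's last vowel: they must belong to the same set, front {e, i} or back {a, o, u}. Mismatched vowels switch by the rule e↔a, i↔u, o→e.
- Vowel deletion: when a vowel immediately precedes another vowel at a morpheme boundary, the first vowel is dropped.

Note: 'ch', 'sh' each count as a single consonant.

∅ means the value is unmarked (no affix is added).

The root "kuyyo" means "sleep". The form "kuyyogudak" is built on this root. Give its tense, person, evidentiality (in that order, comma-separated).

present, 2nd person, witnessed

Segment: kuyyo-gu-da-k.
tense: -gu → present.
person: -da → 2nd person.
evidentiality: -k → witnessed.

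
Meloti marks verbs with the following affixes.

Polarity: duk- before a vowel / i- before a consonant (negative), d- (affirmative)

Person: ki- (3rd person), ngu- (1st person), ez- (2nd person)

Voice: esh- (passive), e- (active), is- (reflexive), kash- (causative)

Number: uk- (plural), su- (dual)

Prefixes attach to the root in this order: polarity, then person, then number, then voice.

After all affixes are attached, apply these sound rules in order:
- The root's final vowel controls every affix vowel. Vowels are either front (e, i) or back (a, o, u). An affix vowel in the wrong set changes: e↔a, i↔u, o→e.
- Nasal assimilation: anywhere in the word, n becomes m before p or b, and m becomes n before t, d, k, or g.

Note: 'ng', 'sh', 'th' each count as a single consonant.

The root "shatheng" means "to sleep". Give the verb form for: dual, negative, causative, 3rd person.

Attach polarity negative i- (before consonant 'sh') → ishatheng.
Attach person 3rd person ki- → kiishatheng.
Attach number dual su- → sukiishatheng.
Attach voice causative kash- → kashsukiishatheng.
Apply vowel harmony: kashsukiishatheng → keshsikiishatheng.
Nasal assimilation: no change.

keshsikiishatheng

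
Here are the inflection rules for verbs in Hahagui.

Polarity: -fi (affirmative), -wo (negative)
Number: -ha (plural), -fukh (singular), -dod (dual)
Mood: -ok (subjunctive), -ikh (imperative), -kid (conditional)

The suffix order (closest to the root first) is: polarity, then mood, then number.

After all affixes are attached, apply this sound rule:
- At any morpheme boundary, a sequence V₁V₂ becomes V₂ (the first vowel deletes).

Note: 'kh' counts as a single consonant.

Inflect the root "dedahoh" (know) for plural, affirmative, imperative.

Attach polarity affirmative -fi → dedahohfi.
Attach mood imperative -ikh → dedahohfiikh.
Attach number plural -ha → dedahohfiikhha.
Apply vowel deletion: dedahohfiikhha → dedahohfikhha.

dedahohfikhha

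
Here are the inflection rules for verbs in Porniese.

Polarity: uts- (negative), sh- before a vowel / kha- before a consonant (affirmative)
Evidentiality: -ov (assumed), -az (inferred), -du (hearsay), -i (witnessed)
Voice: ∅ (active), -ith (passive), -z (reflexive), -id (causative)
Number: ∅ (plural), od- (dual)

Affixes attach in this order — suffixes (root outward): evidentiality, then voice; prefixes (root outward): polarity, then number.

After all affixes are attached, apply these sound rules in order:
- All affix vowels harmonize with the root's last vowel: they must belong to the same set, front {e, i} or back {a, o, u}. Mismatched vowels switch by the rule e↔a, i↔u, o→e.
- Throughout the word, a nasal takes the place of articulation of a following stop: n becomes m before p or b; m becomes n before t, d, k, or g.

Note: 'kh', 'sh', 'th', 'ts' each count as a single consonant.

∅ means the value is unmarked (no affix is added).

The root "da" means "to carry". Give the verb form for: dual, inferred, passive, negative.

odutsdaazuth

Attach evidentiality inferred -az → daaz.
Attach voice passive -ith → daazith.
Attach polarity negative uts- → utsdaazith.
Attach number dual od- → odutsdaazith.
Apply vowel harmony: odutsdaazith → odutsdaazuth.
Nasal assimilation: no change.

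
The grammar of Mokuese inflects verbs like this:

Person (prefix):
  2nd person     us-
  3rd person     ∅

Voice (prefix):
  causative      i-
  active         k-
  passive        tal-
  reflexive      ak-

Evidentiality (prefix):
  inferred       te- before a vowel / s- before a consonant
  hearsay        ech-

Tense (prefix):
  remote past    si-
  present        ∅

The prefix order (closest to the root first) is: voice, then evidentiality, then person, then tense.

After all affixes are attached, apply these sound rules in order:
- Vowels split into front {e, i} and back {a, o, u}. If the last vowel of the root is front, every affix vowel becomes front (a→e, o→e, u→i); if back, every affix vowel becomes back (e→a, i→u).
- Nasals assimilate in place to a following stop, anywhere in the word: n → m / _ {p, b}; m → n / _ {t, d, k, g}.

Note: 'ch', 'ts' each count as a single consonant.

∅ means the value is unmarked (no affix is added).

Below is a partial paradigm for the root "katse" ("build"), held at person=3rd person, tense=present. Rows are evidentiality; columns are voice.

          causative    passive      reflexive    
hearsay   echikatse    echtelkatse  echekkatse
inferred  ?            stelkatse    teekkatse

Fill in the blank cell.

teikatse

Attach voice causative i- → ikatse.
Attach evidentiality inferred te- (before vowel 'i') → teikatse.
person = 3rd person: zero marking, form stays teikatse.
tense = present: zero marking, form stays teikatse.
Vowel harmony: no change.
Nasal assimilation: no change.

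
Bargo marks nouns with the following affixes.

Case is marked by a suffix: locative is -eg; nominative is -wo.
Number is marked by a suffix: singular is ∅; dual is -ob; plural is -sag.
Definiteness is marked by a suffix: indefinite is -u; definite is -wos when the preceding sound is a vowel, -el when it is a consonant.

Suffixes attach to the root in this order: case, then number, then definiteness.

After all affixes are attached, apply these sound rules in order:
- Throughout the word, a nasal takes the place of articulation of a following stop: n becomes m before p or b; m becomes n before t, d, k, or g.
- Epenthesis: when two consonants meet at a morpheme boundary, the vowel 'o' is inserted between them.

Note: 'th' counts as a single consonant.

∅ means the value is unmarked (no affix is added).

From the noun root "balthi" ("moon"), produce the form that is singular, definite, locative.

Attach case locative -eg → balthieg.
number = singular: zero marking, form stays balthieg.
Attach definiteness definite -el (after consonant 'g') → balthiegel.
Nasal assimilation: no change.
Epenthesis: no change.

balthiegel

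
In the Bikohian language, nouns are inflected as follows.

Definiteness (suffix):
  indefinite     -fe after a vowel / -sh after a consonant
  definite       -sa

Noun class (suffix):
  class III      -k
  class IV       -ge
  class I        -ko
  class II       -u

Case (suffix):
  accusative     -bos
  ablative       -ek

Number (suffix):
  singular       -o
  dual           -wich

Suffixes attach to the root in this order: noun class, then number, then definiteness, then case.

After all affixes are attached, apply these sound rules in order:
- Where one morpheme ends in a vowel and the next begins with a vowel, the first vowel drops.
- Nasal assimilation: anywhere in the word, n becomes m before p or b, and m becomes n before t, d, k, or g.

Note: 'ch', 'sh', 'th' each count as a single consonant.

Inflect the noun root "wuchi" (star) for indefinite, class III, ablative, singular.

Attach noun class class III -k → wuchik.
Attach number singular -o → wuchiko.
Attach definiteness indefinite -fe (after vowel 'o') → wuchikofe.
Attach case ablative -ek → wuchikofeek.
Apply vowel deletion: wuchikofeek → wuchikofek.
Nasal assimilation: no change.

wuchikofek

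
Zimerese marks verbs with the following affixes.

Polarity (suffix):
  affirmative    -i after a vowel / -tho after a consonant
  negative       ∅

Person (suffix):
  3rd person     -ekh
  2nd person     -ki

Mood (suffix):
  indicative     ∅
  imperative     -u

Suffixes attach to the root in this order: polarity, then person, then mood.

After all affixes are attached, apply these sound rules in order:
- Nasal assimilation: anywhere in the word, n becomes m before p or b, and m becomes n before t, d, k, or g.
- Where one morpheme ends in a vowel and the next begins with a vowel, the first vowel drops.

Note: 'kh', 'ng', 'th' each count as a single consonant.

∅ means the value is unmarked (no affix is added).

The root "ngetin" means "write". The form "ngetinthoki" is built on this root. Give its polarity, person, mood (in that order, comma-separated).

Segment: ngetin-tho-ki.
polarity: -i/tho → affirmative.
person: -ki → 2nd person.
mood: ∅ → indicative.

affirmative, 2nd person, indicative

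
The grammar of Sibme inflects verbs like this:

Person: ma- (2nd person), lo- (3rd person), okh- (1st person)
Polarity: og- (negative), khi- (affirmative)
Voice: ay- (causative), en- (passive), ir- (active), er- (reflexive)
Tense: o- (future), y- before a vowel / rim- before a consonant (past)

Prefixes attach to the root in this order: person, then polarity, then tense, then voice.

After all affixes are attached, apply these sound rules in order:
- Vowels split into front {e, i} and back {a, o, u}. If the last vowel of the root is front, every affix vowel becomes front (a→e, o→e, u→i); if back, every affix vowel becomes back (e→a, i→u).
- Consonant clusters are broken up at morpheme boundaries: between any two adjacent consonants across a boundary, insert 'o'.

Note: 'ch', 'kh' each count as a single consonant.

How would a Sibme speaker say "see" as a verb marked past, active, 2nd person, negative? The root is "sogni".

Attach person 2nd person ma- → masogni.
Attach polarity negative og- → ogmasogni.
Attach tense past y- (before vowel 'o') → yogmasogni.
Attach voice active ir- → iryogmasogni.
Apply vowel harmony: iryogmasogni → iryegmesogni.
Apply epenthesis: iryegmesogni → iroyegomesogni.

iroyegomesogni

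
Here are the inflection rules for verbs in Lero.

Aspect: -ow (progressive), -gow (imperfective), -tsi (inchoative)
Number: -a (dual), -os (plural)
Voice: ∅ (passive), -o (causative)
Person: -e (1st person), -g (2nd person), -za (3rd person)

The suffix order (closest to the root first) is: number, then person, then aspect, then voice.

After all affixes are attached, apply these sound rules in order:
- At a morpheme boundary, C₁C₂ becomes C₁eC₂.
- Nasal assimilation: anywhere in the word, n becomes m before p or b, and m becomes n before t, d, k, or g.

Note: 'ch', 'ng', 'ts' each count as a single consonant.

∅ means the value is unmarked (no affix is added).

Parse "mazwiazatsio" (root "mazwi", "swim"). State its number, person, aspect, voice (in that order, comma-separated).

dual, 3rd person, inchoative, causative

Segment: mazwi-a-za-tsi-o.
number: -a → dual.
person: -za → 3rd person.
aspect: -tsi → inchoative.
voice: -o → causative.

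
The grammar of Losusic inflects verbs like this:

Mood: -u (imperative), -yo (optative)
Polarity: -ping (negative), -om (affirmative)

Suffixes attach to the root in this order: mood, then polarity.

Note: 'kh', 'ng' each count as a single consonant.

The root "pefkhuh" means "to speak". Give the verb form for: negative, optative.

pefkhuhyoping

Attach mood optative -yo → pefkhuhyo.
Attach polarity negative -ping → pefkhuhyoping.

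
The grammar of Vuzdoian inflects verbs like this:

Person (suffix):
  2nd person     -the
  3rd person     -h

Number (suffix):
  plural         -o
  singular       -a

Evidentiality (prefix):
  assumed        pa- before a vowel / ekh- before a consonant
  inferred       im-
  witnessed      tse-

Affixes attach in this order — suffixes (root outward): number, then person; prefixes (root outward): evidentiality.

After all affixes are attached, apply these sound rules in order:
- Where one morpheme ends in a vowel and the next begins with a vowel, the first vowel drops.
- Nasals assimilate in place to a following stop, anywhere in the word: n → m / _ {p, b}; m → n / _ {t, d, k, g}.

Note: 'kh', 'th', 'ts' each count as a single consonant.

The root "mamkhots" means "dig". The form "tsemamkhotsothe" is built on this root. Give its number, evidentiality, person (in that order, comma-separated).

plural, witnessed, 2nd person

Segment: tse-mamkhots-o-the.
number: -o → plural.
evidentiality: tse- → witnessed.
person: -the → 2nd person.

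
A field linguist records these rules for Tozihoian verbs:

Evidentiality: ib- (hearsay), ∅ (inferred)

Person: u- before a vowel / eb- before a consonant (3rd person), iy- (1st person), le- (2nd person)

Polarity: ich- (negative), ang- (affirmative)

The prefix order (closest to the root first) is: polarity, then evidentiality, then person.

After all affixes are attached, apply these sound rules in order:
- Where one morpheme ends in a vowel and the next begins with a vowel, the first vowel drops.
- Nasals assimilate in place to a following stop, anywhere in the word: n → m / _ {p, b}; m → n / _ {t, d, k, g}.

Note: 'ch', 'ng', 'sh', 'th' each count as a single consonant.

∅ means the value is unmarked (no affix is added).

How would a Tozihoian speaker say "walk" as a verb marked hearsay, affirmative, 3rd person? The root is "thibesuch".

Attach polarity affirmative ang- → angthibesuch.
Attach evidentiality hearsay ib- → ibangthibesuch.
Attach person 3rd person u- (before vowel 'i') → uibangthibesuch.
Apply vowel deletion: uibangthibesuch → ibangthibesuch.
Nasal assimilation: no change.

ibangthibesuch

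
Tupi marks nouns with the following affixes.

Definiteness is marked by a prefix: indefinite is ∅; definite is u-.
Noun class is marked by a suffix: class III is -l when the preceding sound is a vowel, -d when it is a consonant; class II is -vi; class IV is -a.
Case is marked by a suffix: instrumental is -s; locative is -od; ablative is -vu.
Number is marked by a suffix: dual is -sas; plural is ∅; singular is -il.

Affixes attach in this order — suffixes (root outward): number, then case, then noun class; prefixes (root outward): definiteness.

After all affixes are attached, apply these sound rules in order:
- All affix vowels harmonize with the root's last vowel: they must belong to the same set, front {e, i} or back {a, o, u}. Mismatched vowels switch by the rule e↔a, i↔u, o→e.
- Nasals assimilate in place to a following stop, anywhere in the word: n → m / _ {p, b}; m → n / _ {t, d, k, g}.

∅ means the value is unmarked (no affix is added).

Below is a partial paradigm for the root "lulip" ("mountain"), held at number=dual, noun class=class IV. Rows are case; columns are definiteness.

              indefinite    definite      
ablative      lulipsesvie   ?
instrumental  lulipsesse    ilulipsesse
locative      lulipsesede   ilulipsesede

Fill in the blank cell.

ilulipsesvie

Attach definiteness definite u- → ululip.
Attach number dual -sas → ululipsas.
Attach case ablative -vu → ululipsasvu.
Attach noun class class IV -a → ululipsasvua.
Apply vowel harmony: ululipsasvua → ilulipsesvie.
Nasal assimilation: no change.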